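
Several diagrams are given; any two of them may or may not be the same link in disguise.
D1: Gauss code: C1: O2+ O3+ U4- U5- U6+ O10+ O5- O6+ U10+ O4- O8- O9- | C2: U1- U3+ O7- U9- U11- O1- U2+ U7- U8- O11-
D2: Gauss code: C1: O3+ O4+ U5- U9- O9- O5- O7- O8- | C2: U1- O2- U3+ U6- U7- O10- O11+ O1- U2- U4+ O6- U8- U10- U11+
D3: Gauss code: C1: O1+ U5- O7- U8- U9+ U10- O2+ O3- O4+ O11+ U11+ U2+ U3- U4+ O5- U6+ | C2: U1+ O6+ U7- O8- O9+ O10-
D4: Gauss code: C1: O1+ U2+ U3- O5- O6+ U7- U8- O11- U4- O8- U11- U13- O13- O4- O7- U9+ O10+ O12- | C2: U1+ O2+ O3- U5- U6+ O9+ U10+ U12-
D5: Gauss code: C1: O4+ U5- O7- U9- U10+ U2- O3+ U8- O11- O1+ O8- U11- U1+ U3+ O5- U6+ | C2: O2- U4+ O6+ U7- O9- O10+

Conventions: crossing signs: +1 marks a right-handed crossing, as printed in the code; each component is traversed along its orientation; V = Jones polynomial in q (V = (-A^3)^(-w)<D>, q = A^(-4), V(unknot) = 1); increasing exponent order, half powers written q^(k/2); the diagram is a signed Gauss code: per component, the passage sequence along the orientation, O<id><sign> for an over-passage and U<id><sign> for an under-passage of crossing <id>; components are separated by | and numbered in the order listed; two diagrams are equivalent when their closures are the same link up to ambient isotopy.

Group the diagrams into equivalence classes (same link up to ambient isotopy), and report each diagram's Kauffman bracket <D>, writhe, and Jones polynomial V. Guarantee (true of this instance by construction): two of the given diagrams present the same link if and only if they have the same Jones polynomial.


classes: {D1, D2} | {D3, D5} | {D4}
V(D1) = q^(-9/2) - q^(-5/2) - q^(-3/2) - q^(-1/2)  [11 crossings, <D> = A^-7 + A^-3 + A - A^9, w = -3]
D2 (bracket A^-13 + A^-9 + A^-5 - A^3; 11 crossings at w = -5): V = q^(-9/2) - q^(-5/2) - q^(-3/2) - q^(-1/2)
V(D3) = q^(-7/2) - 2q^(-5/2) + q^(-3/2) - 2q^(-1/2) + q^(1/2) - q^(3/2)  [11 crossings, <D> = A^-3 - A + 2A^5 - A^9 + 2A^13 - A^17, w = +1]
V(D4) = q^(-7/2) - q^(-5/2) + q^(-3/2) - 2q^(-1/2) - q^(3/2)  (w -3, c 13, <D> = A^-15 + 2A^-7 - A^-3 + A - A^5)
V(D5) = q^(-7/2) - 2q^(-5/2) + q^(-3/2) - 2q^(-1/2) + q^(1/2) - q^(3/2)  (w -1, c 11, <D> = A^-9 - A^-5 + 2A^-1 - A^3 + 2A^7 - A^11)
note: V(q) takes 3 values over 5 diagrams, fixing the grouping


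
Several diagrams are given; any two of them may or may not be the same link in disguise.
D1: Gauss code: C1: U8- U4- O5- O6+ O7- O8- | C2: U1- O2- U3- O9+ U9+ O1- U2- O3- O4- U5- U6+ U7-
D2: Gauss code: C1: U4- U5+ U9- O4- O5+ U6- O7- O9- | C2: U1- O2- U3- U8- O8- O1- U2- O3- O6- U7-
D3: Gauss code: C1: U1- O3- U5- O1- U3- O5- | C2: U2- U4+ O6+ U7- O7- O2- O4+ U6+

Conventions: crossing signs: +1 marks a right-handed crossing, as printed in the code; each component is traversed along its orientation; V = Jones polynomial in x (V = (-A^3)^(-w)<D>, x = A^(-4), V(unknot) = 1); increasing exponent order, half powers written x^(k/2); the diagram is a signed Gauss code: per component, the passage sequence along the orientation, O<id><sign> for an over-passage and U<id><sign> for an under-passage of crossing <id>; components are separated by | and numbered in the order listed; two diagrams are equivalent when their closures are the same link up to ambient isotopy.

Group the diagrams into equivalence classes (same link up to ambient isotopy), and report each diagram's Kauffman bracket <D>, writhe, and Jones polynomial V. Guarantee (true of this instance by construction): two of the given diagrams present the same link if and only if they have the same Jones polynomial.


grouping into links: {D1, D2} | {D3}
V(D1) = x^(-13/2) - x^(-11/2) + x^(-9/2) - 2x^(-7/2) - x^(-3/2)  (w -5, c 9, <D> = A^-9 + 2A^-1 - A^3 + A^7 - A^11)
V(D2) = x^(-13/2) - x^(-11/2) + x^(-9/2) - 2x^(-7/2) - x^(-3/2)  (w -7, c 9, <D> = A^-15 + 2A^-7 - A^-3 + A - A^5)
V(D3) = x^(-9/2) - x^(-5/2) - x^(-3/2) - x^(-1/2)  [7 crossings, <D> = A^-7 + A^-3 + A - A^9, w = -3]
why: V(x) takes 2 values over 3 diagrams, fixing the grouping


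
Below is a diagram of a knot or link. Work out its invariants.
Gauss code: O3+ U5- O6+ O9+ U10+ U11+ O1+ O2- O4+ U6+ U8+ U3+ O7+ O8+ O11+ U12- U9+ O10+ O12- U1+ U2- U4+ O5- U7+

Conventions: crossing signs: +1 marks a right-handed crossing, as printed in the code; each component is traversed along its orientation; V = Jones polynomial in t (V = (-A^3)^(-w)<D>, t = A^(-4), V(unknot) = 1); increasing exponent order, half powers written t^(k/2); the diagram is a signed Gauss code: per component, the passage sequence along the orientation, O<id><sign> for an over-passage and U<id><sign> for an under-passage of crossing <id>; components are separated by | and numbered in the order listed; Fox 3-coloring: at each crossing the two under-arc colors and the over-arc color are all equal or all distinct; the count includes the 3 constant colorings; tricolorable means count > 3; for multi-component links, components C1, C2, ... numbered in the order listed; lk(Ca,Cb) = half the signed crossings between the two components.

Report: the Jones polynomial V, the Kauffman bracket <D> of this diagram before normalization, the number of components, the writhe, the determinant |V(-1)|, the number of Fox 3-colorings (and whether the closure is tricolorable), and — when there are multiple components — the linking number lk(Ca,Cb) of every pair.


Jones polynomial: V(t) = t - 2t^2 + 3t^3 - 2t^4 + 3t^5 - 2t^6 + t^7 - t^8
<D> = -A^-14 + A^-10 - 2A^-6 + 3A^-2 - 2A^2 + 3A^6 - 2A^10 + A^14; writhe +6
components 1, writhe +6 (12 crossings)
3-colorings: 9 of 3^12, det 15 — tricolorable
note: the span of V is 7, forcing >= 7 crossings in any diagram


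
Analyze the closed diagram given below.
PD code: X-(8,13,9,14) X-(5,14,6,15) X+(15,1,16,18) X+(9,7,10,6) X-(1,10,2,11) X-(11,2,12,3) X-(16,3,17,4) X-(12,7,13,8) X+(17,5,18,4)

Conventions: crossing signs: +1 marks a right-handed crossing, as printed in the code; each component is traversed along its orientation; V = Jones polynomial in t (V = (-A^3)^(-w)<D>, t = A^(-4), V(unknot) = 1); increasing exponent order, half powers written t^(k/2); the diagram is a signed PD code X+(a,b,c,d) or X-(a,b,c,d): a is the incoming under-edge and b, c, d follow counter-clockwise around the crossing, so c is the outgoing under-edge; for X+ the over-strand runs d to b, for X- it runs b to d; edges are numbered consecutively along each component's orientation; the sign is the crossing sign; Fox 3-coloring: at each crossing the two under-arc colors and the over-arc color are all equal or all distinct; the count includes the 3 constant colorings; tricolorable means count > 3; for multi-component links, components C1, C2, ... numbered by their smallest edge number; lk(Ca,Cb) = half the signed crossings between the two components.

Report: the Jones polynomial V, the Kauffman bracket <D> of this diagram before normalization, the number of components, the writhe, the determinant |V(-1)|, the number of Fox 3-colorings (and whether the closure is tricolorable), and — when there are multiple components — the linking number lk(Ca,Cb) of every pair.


V(t) = -t^-6 + t^-5 - t^-4 + 2t^-3 - t^-2 + t^-1
bracket: -A^-5 + A^-1 - 2A^3 + A^7 - A^11 + A^15, w = -3
1 component, writhe -3, over 9 crossings
det 7, colorings 3 of 3^9 — not tricolorable
observation: the span of V is 5, forcing >= 5 crossings in any diagram


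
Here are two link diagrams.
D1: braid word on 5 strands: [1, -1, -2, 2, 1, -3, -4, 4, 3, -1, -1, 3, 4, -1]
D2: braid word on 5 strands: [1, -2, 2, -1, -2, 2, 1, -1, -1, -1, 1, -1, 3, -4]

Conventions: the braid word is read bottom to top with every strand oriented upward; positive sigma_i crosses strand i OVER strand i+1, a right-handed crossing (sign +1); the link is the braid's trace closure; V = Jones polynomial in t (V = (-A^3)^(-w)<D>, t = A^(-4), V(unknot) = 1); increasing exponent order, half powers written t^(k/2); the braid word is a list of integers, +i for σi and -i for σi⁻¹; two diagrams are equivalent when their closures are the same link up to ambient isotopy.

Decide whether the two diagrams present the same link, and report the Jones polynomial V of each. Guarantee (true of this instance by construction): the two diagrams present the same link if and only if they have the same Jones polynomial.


same link: yes
V(D1) = t^-3 + t^-2 + t^-1 + 1  [14 crossings, <D> = 1 + A^4 + A^8 + A^12, w = 0]
V(D2) = t^-3 + t^-2 + t^-1 + 1  [14 crossings, <D> = A^-6 + A^-2 + A^2 + A^6, w = -2]
insight: D2 (14 crossings) and D1 (14) are Markov-related braid presentations


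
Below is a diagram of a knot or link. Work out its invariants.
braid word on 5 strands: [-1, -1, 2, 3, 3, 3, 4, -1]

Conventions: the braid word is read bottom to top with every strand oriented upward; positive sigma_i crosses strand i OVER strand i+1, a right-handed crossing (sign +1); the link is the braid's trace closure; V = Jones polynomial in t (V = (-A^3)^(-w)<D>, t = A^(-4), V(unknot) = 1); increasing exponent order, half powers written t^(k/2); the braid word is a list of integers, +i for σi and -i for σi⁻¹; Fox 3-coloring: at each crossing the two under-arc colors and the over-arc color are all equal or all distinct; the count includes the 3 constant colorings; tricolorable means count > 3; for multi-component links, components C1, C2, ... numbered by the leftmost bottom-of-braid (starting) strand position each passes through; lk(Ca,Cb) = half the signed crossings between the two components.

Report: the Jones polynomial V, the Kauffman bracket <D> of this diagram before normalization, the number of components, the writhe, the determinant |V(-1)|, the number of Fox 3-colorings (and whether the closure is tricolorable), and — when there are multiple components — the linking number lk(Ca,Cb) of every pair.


Jones polynomial: V(t) = -t^-3 + t^-2 - t^-1 + 3 - t + t^2 - t^3
<D> = -A^-6 + A^-2 - A^2 + 3A^6 - A^10 + A^14 - A^18; writhe +2
components 1, writhe +2 (8 crossings)
3-colorings: 27 of 3^8, det 9 — tricolorable
note: det 9 = |V(-1)|; divisible by 3, so tricolorable


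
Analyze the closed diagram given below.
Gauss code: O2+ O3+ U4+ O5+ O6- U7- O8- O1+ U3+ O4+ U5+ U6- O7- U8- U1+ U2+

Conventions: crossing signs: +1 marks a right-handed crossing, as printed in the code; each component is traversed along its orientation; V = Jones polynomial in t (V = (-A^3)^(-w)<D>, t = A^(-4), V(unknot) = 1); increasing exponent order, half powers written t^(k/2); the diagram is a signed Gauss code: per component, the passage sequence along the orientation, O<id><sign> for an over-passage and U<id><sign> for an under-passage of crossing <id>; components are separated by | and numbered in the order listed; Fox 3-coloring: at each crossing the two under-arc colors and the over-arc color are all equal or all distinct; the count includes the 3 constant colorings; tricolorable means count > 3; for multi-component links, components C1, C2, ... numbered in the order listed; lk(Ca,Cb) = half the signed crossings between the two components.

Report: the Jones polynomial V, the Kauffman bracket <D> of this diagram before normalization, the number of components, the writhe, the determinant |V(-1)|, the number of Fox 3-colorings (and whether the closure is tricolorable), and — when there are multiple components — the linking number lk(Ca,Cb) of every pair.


V = 1
<D> = A^6 (w = +2)
1 component over 8 crossings, w = +2
3 Fox colorings among 3^8, |V(-1)| = 1: not tricolorable
why: |V(-1)| = 1: so not tricolorable, since 3 does not divide 1


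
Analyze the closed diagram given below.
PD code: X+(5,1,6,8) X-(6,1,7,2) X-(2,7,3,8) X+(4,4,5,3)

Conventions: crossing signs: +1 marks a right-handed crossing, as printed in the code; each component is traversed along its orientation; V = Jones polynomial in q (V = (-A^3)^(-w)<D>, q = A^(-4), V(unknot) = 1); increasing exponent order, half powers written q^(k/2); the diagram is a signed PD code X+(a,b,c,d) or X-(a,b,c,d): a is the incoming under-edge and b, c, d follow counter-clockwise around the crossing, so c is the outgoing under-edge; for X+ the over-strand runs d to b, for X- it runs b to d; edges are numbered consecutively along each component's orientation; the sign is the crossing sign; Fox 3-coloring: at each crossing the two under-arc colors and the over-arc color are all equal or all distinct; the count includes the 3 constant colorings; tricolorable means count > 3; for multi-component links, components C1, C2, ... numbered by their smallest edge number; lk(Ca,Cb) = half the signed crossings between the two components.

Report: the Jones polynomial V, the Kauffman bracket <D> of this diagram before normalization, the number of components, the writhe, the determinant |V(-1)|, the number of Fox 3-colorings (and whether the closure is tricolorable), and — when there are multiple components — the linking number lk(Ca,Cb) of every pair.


Jones polynomial: V(q) = 1
<D> = 1; writhe 0
components 1, writhe 0 (4 crossings)
3-colorings: 3 of 3^4, det 1 — not tricolorable
note: w = 0 (over 4 crossings) is diagram-only; (-A^3)^(0) removes it from V


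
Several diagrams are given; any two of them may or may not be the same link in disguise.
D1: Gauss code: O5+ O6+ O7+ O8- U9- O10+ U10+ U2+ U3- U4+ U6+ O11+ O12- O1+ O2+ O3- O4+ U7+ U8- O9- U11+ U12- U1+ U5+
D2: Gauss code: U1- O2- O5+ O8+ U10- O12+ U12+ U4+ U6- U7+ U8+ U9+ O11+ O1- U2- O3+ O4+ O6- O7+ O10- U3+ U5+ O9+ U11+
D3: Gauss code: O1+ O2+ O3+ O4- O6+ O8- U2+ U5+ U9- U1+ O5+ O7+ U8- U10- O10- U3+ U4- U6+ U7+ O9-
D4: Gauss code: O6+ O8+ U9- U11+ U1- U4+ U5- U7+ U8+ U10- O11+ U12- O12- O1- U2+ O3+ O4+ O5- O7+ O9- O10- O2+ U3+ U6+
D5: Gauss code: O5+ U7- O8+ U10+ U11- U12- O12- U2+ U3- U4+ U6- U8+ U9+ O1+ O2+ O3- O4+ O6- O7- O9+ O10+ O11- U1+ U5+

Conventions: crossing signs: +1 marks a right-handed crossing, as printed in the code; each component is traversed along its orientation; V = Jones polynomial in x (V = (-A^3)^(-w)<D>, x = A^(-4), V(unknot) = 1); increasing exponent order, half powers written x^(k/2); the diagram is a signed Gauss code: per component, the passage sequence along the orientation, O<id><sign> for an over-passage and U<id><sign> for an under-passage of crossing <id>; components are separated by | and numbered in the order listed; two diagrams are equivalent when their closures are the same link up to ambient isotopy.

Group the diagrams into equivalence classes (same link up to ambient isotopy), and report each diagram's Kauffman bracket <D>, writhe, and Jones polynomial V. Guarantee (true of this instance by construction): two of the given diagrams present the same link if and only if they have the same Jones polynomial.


grouping into links: {D1, D2, D3, D4, D5}
V(D1) = 1  (w +4, c 12, <D> = A^12)
V(D2) = 1  (w +4, c 12, <D> = A^12)
V(D3) = 1  [10 crossings, <D> = A^6, w = +2]
D4 (bracket A^6; 12 crossings at w = +2): V = 1
D5 (bracket A^6; 12 crossings at w = +2): V = 1
why: all 5 diagrams share one V(x), hence one class


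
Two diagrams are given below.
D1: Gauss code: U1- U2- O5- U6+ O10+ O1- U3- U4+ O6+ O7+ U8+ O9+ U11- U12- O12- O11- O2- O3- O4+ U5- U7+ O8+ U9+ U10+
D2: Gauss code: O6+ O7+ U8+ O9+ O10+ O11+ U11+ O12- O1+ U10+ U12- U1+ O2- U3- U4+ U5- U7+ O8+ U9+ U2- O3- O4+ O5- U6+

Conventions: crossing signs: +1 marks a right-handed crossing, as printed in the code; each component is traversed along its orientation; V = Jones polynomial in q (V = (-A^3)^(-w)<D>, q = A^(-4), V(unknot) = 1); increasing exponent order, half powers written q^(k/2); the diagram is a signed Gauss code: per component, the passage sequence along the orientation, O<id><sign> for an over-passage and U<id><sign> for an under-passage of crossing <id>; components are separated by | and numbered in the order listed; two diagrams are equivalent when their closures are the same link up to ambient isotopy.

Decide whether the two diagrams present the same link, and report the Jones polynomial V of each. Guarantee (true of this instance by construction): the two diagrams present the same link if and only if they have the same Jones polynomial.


same link: yes
V(D1) = 1  [12 crossings, <D> = 1, w = 0]
V(D2) = 1  [12 crossings, <D> = A^12, w = +4]
insight: all 2 diagrams share one V(q), hence one class


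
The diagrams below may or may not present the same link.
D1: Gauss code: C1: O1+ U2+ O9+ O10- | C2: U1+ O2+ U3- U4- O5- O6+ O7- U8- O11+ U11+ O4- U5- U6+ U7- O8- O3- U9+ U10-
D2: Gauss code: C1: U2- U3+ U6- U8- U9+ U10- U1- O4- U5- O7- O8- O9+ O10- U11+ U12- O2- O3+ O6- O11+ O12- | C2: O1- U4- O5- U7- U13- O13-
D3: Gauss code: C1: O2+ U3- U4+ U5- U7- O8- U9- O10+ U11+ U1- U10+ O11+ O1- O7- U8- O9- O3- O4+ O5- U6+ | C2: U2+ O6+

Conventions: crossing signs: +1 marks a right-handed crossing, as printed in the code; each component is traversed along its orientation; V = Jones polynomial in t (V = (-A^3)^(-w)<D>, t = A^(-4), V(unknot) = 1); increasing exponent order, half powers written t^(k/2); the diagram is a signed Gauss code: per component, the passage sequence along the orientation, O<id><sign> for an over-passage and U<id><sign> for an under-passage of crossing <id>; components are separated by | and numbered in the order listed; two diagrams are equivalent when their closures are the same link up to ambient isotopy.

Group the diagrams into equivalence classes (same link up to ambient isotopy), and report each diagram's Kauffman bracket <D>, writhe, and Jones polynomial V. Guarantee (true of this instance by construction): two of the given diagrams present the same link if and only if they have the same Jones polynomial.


equivalence classes: {D1, D3} | {D2}
D1 (bracket A^-9 + 2A^-1 - A^3 + A^7 - A^11; 11 crossings at w = -1): V = t^(-7/2) - t^(-5/2) + t^(-3/2) - 2t^(-1/2) - t^(3/2)
V(D2) = -t^(-11/2) + t^(-9/2) - t^(-7/2) - t^(-3/2)  (w -7, c 13, <D> = A^-15 + A^-7 - A^-3 + A)
V(D3) = t^(-7/2) - t^(-5/2) + t^(-3/2) - 2t^(-1/2) - t^(3/2)  (w -1, c 11, <D> = A^-9 + 2A^-1 - A^3 + A^7 - A^11)
observation: comparing 3 Jones polynomials yields 2 groups


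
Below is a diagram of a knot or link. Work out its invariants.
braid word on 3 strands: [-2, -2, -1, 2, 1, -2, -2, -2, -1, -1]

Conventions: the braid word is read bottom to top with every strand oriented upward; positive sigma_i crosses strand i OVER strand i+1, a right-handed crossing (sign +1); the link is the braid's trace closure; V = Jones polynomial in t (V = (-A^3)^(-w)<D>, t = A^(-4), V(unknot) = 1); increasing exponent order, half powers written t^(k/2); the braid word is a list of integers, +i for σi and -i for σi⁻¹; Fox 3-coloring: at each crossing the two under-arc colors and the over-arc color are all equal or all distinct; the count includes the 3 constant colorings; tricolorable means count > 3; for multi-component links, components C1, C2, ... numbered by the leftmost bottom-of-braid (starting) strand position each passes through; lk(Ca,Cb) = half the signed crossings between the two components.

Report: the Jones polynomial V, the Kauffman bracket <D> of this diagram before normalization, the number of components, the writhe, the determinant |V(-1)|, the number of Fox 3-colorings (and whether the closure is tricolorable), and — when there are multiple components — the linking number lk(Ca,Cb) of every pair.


V = -t^-9 + t^-8 - 2t^-7 + 3t^-6 - 2t^-5 + 2t^-4 - t^-3 + t^-2
<D> = A^-10 - A^-6 + 2A^-2 - 2A^2 + 3A^6 - 2A^10 + A^14 - A^18 (w = -6)
1 component over 10 crossings, w = -6
3 Fox colorings among 3^10, |V(-1)| = 13: not tricolorable
why: w = -6 (over 10 crossings) is diagram-only; (-A^3)^(6) removes it from V


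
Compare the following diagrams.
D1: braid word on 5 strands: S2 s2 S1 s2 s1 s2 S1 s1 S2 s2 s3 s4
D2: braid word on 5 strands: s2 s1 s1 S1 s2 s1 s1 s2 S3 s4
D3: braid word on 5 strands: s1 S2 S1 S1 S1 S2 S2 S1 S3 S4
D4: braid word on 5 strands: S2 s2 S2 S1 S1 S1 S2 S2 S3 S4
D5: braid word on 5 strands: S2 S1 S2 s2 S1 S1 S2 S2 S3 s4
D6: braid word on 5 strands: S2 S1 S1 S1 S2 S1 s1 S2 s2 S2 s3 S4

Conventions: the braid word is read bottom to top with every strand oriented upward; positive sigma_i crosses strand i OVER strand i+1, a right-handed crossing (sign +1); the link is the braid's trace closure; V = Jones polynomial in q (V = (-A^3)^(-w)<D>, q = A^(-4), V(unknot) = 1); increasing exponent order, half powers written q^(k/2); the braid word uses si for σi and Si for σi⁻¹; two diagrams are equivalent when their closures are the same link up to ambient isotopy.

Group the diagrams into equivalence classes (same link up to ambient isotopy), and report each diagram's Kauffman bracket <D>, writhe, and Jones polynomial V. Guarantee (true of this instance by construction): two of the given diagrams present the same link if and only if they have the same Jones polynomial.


classes: {D1} | {D2} | {D3, D4, D5, D6}
V(D1) = 1  [12 crossings, <D> = A^12, w = +4]
V(D2) = q^2 + q^4 - q^5 + q^6 - q^7  [10 crossings, <D> = -A^-10 + A^-6 - A^-2 + A^2 + A^10, w = +6]
V(D3) = q^-8 - 2q^-7 + q^-6 - 2q^-5 + 2q^-4 + q^-2  [10 crossings, <D> = A^-16 + 2A^-8 - 2A^-4 + 1 - 2A^4 + A^8, w = -8]
V(D4) = q^-8 - 2q^-7 + q^-6 - 2q^-5 + 2q^-4 + q^-2  [10 crossings, <D> = A^-16 + 2A^-8 - 2A^-4 + 1 - 2A^4 + A^8, w = -8]
V(D5) = q^-8 - 2q^-7 + q^-6 - 2q^-5 + 2q^-4 + q^-2  [10 crossings, <D> = A^-10 + 2A^-2 - 2A^2 + A^6 - 2A^10 + A^14, w = -6]
V(D6) = q^-8 - 2q^-7 + q^-6 - 2q^-5 + 2q^-4 + q^-2  [12 crossings, <D> = A^-10 + 2A^-2 - 2A^2 + A^6 - 2A^10 + A^14, w = -6]
note: comparing 6 Jones polynomials yields 3 groups


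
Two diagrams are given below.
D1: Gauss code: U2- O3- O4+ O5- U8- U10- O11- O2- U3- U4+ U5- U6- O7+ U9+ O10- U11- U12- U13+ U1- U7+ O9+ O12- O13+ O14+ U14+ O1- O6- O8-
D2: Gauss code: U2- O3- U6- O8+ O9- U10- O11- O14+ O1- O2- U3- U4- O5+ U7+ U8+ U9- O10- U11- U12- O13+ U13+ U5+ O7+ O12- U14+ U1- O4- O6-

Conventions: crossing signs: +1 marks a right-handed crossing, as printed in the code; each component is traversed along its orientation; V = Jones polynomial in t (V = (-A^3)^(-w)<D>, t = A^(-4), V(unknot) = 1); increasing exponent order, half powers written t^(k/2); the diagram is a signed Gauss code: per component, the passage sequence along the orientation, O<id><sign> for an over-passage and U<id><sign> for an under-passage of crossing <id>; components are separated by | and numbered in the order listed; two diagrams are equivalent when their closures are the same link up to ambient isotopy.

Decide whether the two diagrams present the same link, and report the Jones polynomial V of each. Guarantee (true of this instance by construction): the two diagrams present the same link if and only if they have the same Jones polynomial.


equivalent: yes
V(D1) = -t^-6 + t^-5 - t^-4 + 2t^-3 - t^-2 + t^-1  (w -4, c 14, <D> = A^-8 - A^-4 + 2 - A^4 + A^8 - A^12)
V(D2) = -t^-6 + t^-5 - t^-4 + 2t^-3 - t^-2 + t^-1  (w -4, c 14, <D> = A^-8 - A^-4 + 2 - A^4 + A^8 - A^12)
why: one V(t) for all 2 diagrams — one class (guaranteed)


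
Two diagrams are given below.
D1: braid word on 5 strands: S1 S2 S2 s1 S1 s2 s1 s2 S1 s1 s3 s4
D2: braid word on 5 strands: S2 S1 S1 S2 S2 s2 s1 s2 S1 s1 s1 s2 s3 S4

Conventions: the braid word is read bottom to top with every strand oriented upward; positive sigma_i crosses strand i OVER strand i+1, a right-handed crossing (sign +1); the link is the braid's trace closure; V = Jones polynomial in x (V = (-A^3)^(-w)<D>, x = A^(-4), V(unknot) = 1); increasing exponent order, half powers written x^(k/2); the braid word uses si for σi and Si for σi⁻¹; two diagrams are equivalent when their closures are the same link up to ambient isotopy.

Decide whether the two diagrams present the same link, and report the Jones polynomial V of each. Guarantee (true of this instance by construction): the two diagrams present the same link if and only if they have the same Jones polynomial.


equivalent: yes
V(D1) = 1  (w +2, c 12, <D> = A^6)
V(D2) = 1  (w 0, c 14, <D> = 1)
why: D2 (14 crossings) and D1 (12) are Markov-related braid presentations


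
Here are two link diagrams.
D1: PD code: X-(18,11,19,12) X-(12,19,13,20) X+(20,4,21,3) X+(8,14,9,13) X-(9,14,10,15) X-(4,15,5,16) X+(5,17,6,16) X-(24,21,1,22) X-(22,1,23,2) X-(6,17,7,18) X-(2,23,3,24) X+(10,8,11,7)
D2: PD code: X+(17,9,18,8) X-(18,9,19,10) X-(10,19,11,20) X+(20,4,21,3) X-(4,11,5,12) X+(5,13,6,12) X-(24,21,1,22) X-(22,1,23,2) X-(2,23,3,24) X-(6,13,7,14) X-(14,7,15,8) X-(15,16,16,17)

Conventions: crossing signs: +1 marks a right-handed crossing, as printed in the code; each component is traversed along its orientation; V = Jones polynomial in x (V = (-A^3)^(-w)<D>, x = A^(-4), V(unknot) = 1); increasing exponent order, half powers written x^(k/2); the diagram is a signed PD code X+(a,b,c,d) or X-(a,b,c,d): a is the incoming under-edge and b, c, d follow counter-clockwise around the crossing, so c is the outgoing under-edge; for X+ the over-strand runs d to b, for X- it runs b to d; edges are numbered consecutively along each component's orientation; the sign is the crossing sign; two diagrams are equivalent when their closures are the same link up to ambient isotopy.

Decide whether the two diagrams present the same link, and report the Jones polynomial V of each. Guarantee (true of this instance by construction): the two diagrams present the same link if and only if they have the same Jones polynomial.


equivalent: yes
D1 (bracket A^-4 + 2A^4 - 2A^8 + A^12 - 2A^16 + A^20; 12 crossings at w = -4): V = x^-8 - 2x^-7 + x^-6 - 2x^-5 + 2x^-4 + x^-2
V(D2) = x^-8 - 2x^-7 + x^-6 - 2x^-5 + 2x^-4 + x^-2  (w -6, c 12, <D> = A^-10 + 2A^-2 - 2A^2 + A^6 - 2A^10 + A^14)
key observation: Reidemeister moves carry D1 (12 crossings) to D2 (12)


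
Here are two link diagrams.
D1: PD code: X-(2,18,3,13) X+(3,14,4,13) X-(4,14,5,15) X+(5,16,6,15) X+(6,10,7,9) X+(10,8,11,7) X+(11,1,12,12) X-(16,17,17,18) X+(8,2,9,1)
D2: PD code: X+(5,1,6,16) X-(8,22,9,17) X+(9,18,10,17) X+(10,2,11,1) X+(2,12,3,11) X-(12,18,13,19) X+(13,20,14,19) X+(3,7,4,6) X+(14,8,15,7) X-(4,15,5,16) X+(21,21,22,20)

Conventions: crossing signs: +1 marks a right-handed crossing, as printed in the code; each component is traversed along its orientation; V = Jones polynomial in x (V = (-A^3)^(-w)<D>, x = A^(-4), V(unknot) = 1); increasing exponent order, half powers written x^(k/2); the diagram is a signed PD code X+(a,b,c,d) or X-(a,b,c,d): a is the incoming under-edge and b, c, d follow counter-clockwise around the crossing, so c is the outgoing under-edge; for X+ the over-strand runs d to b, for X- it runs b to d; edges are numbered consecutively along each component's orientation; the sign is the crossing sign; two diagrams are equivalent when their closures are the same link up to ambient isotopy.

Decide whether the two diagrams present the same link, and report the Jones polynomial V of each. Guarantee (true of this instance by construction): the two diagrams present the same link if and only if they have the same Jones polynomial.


equivalent: yes
V(D1) = -x^(1/2) - x^(3/2) - x^(5/2) + x^(9/2)  (w +3, c 9, <D> = -A^-9 + A^-1 + A^3 + A^7)
V(D2) = -x^(1/2) - x^(3/2) - x^(5/2) + x^(9/2)  (w +5, c 11, <D> = -A^-3 + A^5 + A^9 + A^13)
why: one V(x) for all 2 diagrams — one class (guaranteed)


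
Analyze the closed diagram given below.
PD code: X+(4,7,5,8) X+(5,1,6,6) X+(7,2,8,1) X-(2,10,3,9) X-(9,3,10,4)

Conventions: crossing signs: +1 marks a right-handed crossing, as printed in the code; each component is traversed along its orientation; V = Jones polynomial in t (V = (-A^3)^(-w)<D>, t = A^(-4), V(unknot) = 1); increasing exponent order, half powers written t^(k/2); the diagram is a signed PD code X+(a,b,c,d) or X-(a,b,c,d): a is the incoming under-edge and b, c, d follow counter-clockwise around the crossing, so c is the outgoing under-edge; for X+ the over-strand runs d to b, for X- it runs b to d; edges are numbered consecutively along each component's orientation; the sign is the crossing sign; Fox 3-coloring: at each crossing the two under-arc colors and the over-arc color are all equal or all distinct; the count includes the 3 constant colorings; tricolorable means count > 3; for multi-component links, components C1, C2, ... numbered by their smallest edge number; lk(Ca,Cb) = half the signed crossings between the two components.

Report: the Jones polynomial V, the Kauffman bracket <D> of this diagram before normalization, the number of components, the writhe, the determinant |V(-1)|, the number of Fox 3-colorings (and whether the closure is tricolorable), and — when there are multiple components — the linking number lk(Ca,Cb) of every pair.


V = t^-2 + 2 + t^2
<D> = -A^-5 - 2A^3 - A^11 (w = +1)
3 components over 5 crossings, w = +1
lk(C1,C2): +1
lk(C1,C3) = -1
linking number lk(C2,C3) = 0
3 Fox colorings among 3^5, |V(-1)| = 4: not tricolorable
why: V is palindromic (span 4, det 4): t -> 1/t fixes it; necessary, not sufficient, for amphichirality


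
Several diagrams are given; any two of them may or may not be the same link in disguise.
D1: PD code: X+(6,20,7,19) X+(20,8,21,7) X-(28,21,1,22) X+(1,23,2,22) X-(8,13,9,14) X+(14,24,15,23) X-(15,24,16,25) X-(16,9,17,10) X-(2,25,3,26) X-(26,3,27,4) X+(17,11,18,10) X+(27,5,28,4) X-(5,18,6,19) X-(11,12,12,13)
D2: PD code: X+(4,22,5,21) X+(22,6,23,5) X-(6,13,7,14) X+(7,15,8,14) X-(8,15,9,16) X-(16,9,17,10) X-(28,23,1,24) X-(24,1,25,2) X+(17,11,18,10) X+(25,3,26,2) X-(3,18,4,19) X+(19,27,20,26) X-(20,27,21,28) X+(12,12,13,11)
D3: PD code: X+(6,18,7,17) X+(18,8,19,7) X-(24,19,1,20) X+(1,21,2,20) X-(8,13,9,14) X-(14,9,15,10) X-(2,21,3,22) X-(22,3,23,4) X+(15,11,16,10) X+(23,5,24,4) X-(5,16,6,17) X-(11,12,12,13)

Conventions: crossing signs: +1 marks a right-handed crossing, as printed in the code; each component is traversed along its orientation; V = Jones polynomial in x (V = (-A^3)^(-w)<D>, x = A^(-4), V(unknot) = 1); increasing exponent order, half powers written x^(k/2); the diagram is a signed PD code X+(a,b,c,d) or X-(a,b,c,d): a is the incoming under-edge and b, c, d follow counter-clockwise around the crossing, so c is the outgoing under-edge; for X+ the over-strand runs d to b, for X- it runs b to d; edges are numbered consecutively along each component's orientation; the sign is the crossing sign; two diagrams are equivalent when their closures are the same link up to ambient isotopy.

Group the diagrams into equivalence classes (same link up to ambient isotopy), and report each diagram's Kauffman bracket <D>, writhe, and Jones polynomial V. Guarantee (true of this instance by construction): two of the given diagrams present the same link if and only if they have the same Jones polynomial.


grouping into links: {D1, D2, D3}
V(D1) = 1  (w -2, c 14, <D> = A^-6)
D2 (bracket 1; 14 crossings at w = 0): V = 1
V(D3) = 1  (w -2, c 12, <D> = A^-6)
key observation: all 3 diagrams share one V(x), hence one class


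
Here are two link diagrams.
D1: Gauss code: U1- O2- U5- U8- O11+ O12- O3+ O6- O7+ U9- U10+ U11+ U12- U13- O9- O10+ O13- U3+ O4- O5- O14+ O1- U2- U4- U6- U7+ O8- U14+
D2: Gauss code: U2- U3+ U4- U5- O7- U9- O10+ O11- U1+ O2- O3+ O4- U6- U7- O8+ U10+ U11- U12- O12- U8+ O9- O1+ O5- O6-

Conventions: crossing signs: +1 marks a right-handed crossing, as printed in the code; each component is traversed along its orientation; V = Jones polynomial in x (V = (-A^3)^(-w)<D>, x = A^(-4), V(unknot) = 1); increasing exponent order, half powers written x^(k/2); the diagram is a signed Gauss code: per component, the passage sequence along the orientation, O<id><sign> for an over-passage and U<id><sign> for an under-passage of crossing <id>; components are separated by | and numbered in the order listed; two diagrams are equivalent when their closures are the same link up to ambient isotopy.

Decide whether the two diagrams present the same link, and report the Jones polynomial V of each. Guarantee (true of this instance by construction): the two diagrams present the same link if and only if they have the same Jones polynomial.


same link: yes
V(D1) = -x^-4 + x^-3 + x^-1  [14 crossings, <D> = A^-8 + 1 - A^4, w = -4]
V(D2) = -x^-4 + x^-3 + x^-1  (w -4, c 12, <D> = A^-8 + 1 - A^4)
note: from 14 to 12 crossings by R-moves: one link, two diagrams


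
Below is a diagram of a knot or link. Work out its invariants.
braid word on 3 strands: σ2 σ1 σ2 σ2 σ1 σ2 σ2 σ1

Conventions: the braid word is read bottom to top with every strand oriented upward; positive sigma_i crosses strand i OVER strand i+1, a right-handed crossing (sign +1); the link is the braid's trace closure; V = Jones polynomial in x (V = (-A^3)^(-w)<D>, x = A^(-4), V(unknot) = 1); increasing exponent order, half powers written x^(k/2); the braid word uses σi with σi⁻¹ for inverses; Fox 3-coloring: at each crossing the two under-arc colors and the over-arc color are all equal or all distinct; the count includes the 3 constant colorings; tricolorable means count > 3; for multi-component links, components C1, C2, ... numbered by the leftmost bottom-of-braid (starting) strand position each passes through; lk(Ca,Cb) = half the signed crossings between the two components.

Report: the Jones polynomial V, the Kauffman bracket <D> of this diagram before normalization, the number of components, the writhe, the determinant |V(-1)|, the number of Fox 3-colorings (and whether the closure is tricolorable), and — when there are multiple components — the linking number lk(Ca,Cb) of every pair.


V = x^3 + x^5 - x^8
<D> = -A^-8 + A^4 + A^12 (w = +8)
1 component over 8 crossings, w = +8
9 Fox colorings among 3^8, |V(-1)| = 3: tricolorable
why: the span of V is 5, forcing >= 5 crossings in any diagram


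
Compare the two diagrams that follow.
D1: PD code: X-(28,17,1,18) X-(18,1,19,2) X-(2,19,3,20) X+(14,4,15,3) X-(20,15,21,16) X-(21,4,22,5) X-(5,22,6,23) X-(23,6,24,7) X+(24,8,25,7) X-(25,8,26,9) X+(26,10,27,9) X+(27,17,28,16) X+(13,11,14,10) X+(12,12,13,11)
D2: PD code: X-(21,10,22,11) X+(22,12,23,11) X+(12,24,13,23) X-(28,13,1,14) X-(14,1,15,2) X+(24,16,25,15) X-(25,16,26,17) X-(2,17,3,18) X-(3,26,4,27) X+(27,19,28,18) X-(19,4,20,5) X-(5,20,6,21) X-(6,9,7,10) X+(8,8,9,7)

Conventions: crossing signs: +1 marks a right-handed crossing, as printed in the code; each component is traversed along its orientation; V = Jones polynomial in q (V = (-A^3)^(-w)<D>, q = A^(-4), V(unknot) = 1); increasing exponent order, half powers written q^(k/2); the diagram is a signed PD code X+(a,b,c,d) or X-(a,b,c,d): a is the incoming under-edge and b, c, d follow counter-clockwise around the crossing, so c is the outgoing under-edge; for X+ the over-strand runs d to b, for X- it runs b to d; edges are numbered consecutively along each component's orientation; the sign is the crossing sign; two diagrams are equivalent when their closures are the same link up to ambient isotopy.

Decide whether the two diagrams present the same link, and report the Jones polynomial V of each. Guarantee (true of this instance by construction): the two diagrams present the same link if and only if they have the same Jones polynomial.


equivalent: yes
V(D1) = -q^-6 + q^-5 - q^-4 + 2q^-3 - q^-2 + q^-1  (w -2, c 14, <D> = A^-2 - A^2 + 2A^6 - A^10 + A^14 - A^18)
V(D2) = -q^-6 + q^-5 - q^-4 + 2q^-3 - q^-2 + q^-1  (w -4, c 14, <D> = A^-8 - A^-4 + 2 - A^4 + A^8 - A^12)
why: Reidemeister moves carry D1 (14 crossings) to D2 (14)


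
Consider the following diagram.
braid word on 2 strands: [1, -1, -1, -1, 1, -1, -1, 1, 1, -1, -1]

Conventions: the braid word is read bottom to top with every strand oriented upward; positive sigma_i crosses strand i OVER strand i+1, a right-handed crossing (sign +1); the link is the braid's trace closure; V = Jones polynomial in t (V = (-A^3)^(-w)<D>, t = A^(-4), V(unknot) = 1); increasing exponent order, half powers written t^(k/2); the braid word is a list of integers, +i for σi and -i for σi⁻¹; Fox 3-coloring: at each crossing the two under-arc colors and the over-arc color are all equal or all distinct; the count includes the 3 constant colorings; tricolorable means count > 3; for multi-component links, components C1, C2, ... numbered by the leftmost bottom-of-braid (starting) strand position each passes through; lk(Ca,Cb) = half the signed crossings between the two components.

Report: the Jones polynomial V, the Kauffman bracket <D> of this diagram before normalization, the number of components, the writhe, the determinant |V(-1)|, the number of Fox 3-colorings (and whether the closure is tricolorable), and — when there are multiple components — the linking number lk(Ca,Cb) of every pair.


V = -t^-4 + t^-3 + t^-1
<D> = -A^-5 - A^3 + A^7 (w = -3)
1 component over 11 crossings, w = -3
9 Fox colorings among 3^11, |V(-1)| = 3: tricolorable
why: V spans 3 powers of t: at least 3 crossings in any diagram


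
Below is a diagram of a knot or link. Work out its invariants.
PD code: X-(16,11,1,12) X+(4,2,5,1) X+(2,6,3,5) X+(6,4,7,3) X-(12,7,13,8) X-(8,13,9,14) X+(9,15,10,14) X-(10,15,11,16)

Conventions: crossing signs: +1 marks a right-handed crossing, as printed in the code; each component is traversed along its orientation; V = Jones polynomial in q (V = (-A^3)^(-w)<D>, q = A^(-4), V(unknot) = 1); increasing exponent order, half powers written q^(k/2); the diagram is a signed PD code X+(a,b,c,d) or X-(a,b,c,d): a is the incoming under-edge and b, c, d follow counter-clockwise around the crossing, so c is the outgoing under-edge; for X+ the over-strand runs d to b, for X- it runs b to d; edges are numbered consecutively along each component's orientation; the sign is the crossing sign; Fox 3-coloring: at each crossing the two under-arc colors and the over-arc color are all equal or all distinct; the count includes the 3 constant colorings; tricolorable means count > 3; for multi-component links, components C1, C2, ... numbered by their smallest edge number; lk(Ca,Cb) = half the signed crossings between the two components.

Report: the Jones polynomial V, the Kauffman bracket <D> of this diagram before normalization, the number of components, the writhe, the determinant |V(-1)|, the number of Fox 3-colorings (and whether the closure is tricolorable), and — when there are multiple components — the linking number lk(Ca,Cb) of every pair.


V(q) = -q^-3 + q^-2 - q^-1 + 3 - q + q^2 - q^3
bracket: -A^-12 + A^-8 - A^-4 + 3 - A^4 + A^8 - A^12, w = 0
1 component, writhe 0, over 8 crossings
det 9, colorings 27 of 3^8 — tricolorable
observation: V spans 6 powers of q: at least 6 crossings in any diagram


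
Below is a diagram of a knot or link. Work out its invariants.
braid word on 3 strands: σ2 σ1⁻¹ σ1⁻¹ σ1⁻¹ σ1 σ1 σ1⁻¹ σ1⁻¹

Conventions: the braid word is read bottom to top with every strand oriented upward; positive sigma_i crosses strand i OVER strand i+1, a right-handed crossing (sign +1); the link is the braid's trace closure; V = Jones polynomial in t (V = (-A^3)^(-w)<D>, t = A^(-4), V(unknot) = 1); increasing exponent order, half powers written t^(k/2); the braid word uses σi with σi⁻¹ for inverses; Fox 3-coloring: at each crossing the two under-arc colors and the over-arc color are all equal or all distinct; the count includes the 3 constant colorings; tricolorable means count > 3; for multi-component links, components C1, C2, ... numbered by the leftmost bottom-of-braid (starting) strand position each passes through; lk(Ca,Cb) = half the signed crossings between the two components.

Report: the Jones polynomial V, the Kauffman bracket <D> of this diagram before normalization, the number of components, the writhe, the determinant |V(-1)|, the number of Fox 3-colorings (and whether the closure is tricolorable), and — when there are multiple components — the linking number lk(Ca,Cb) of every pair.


Jones polynomial: V(t) = -t^-4 + t^-3 + t^-1
<D> = A^-2 + A^6 - A^10; writhe -2
components 1, writhe -2 (8 crossings)
3-colorings: 9 of 3^8, det 3 — tricolorable
note: w = -2 shifts under R1 moves; the (-A^3)^(2) factor cancels that in V


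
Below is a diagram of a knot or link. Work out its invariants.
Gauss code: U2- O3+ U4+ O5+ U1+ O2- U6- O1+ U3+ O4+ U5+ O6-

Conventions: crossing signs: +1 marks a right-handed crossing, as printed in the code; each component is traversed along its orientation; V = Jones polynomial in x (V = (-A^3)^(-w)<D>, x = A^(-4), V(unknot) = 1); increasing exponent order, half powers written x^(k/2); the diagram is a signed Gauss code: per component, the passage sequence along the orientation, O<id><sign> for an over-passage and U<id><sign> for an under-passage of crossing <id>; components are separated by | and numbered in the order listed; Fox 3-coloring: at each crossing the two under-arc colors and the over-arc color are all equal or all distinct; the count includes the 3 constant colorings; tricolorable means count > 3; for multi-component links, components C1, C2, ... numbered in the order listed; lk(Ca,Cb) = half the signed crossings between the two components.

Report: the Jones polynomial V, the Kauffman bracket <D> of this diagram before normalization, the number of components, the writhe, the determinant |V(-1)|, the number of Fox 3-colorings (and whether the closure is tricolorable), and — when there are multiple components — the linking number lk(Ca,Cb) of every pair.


V(x) = x^-1 - 1 + 2x - 2x^2 + 2x^3 - 2x^4 + x^5
bracket: A^-14 - 2A^-10 + 2A^-6 - 2A^-2 + 2A^2 - A^6 + A^10, w = +2
1 component, writhe +2, over 6 crossings
det 11, colorings 3 of 3^6 — not tricolorable
observation: V spans 6 powers of x: at least 6 crossings in any diagram
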